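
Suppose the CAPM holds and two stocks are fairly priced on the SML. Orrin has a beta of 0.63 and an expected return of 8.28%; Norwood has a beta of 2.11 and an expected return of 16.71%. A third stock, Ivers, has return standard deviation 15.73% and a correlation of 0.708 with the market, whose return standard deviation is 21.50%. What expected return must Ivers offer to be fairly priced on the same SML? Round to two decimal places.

7.64%

MRP = (16.71% − 8.28%) / (2.11 − 0.63) = 5.6959%
R_f = 8.28% − 0.63 × 5.6959% = 4.6916%
β_Ivers = ρ·σ_i/σ_m = 0.708 × 15.73 / 21.50 = 0.5180
E(R_Ivers) = R_f + β × MRP = 4.6916% + 0.5180 × 5.6959% = 7.64%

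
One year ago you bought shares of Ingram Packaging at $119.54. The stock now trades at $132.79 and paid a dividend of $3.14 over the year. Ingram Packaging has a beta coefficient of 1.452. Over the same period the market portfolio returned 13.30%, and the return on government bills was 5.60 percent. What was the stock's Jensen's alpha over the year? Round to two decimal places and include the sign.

Realised HPR = (P1 + D1 − P0) / P0 = (132.79 + 3.14 − 119.54) / 119.54 = 16.39 / 119.54 = 13.7109%
MRP = 13.30% − 5.60% = 7.70%
CAPM required = R_f + β·MRP = 5.60% + 1.452 × 7.70% = 16.78040%
α = realised − required = 13.7109% − 16.78040% = -3.07%

-3.07%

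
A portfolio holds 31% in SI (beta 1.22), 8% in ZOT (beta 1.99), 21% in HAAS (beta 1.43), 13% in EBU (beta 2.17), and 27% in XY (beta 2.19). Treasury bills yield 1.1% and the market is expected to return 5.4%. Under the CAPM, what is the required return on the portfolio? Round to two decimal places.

β_P = Σ w_i β_i = 0.31×1.22 + 0.08×1.99 + 0.21×1.43 + 0.13×2.17 + 0.27×2.19 = 1.7111
MRP = 5.4% − 1.1% = 4.30%
E(R_P) = R_f + β_P × MRP = 1.1% + 1.7111 × 4.3% = 8.46%

8.46%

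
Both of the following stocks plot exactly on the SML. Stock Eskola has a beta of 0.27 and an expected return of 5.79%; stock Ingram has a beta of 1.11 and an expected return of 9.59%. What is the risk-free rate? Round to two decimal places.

Both satisfy E(R) = R_f + β·MRP, so the slope of the SML is
MRP = (9.59% − 5.79%) / (1.11 − 0.27) = 3.80% / 0.84 = 4.5238%
R_f = E(R_Eskola) − β_Eskola·MRP = 5.79% − 0.27 × 4.5238% = 4.5686%

4.57%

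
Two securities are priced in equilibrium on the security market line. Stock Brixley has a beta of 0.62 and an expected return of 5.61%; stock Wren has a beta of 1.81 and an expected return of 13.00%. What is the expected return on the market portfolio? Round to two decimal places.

Both satisfy E(R) = R_f + β·MRP, so the slope of the SML is
MRP = (13.00% − 5.61%) / (1.81 − 0.62) = 7.39% / 1.19 = 6.2101%
R_f = E(R_Brixley) − β_Brixley·MRP = 5.61% − 0.62 × 6.2101% = 1.7597%
E(R_m) = R_f + MRP = 1.7597% + 6.2101% = 7.97%

7.97%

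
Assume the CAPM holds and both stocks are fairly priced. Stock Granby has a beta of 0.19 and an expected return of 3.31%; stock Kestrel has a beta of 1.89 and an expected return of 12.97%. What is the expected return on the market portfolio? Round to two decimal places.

7.91%

Both satisfy E(R) = R_f + β·MRP, so the slope of the SML is
MRP = (12.97% − 3.31%) / (1.89 − 0.19) = 9.66% / 1.70 = 5.6824%
R_f = E(R_Granby) − β_Granby·MRP = 3.31% − 0.19 × 5.6824% = 2.2303%
E(R_m) = R_f + MRP = 2.2303% + 5.6824% = 7.91%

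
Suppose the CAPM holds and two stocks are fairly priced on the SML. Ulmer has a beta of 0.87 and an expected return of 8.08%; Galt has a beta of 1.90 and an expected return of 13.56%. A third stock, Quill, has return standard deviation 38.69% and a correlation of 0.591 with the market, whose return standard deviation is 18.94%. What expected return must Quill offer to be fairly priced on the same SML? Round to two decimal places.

MRP = (13.56% − 8.08%) / (1.90 − 0.87) = 5.3204%
R_f = 8.08% − 0.87 × 5.3204% = 3.4513%
β_Quill = ρ·σ_i/σ_m = 0.591 × 38.69 / 18.94 = 1.2073
E(R_Quill) = R_f + β × MRP = 3.4513% + 1.2073 × 5.3204% = 9.87%

9.87%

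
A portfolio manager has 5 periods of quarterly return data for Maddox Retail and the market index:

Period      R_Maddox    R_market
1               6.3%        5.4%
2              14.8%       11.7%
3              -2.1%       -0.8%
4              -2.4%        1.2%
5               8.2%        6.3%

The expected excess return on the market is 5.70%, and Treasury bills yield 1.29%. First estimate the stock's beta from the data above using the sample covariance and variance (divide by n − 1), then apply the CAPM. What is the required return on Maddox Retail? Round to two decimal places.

9.71%

Mean R_i = (6.3 + 14.8 − 2.1 − 2.4 + 8.2) / 5 = 4.9600%
Mean R_m = (5.4 + 11.7 − 0.8 + 1.2 + 6.3) / 5 = 4.7600%
Σ(R_i − R̄_i)(R_m − R̄_m) = 139.5920  ⇒  Cov = 139.5920 / 4 = 34.8980
Σ(R_m − R̄_m)² = 94.5320  ⇒  Var(R_m) = 94.5320 / 4 = 23.6330
β = Cov / Var(R_m) = 34.8980 / 23.6330 = 1.4767
E(R) = R_f + β × MRP = 1.29% + 1.4767 × 5.70% = 9.71%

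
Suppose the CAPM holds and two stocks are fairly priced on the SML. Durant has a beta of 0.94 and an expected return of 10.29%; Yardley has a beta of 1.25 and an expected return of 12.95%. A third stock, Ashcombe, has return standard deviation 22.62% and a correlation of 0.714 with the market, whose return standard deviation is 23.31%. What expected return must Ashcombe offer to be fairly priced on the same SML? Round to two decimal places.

MRP = (12.95% − 10.29%) / (1.25 − 0.94) = 8.5806%
R_f = 10.29% − 0.94 × 8.5806% = 2.2242%
β_Ashcombe = ρ·σ_i/σ_m = 0.714 × 22.62 / 23.31 = 0.6929
E(R_Ashcombe) = R_f + β × MRP = 2.2242% + 0.6929 × 8.5806% = 8.17%

8.17%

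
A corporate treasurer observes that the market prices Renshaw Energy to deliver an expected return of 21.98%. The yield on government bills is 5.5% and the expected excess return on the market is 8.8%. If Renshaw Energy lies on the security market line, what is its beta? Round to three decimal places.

β = (E(R) − R_f) / MRP = (21.98% − 5.5%) / 8.8% = 16.48% / 8.8% = 1.873

1.873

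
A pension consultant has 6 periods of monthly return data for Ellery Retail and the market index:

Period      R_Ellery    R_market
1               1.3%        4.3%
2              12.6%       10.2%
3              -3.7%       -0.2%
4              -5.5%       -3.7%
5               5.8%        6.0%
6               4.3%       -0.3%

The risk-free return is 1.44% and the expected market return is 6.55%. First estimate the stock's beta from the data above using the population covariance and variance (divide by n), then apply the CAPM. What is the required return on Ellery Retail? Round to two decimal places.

Mean R_i = (1.3 + 12.6 − 3.7 − 5.5 + 5.8 + 4.3) / 6 = 2.4667%
Mean R_m = (4.3 + 10.2 − 0.2 − 3.7 + 6.0 − 0.3) / 6 = 2.7167%
Σ(R_i − R̄_i)(R_m − R̄_m) = 148.5033  ⇒  Cov = 148.5033 / 6 = 24.7506
Σ(R_m − R̄_m)² = 128.0683  ⇒  Var(R_m) = 128.0683 / 6 = 21.3447
β = Cov / Var(R_m) = 24.7506 / 21.3447 = 1.1596
MRP = 6.55% − 1.44% = 5.11%
E(R) = R_f + β × MRP = 1.44% + 1.1596 × 5.11% = 7.37%

7.37%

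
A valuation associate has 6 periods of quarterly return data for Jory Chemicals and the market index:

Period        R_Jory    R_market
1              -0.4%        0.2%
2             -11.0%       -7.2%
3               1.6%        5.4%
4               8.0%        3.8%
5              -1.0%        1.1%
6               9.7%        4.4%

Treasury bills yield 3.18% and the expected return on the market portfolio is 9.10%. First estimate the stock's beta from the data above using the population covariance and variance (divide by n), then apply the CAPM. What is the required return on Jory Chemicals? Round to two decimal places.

Mean R_i = (-0.4 − 11.0 + 1.6 + 8.0 − 1.0 + 9.7) / 6 = 1.1500%
Mean R_m = (0.2 − 7.2 + 5.4 + 3.8 + 1.1 + 4.4) / 6 = 1.2833%
Σ(R_i − R̄_i)(R_m − R̄_m) = 150.8850  ⇒  Cov = 150.8850 / 6 = 25.1475
Σ(R_m − R̄_m)² = 106.1683  ⇒  Var(R_m) = 106.1683 / 6 = 17.6947
β = Cov / Var(R_m) = 25.1475 / 17.6947 = 1.4212
MRP = 9.10% − 3.18% = 5.92%
E(R) = R_f + β × MRP = 3.18% + 1.4212 × 5.92% = 11.59%

11.59%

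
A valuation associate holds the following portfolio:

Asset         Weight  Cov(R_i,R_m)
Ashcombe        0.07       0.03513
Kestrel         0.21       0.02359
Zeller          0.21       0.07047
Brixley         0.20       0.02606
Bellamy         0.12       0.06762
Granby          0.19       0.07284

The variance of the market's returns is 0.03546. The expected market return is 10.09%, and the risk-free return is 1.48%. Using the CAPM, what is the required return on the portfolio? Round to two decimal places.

13.47%

β_Ashcombe = 0.03513 / 0.03546 = 0.9907
β_Kestrel = 0.02359 / 0.03546 = 0.6653
β_Zeller = 0.07047 / 0.03546 = 1.9873
β_Brixley = 0.02606 / 0.03546 = 0.7349
β_Bellamy = 0.06762 / 0.03546 = 1.9069
β_Granby = 0.07284 / 0.03546 = 2.0541
β_P = Σ w_i β_i = 0.07×0.9907 + 0.21×0.6653 + 0.21×1.9873 + 0.20×0.7349 + 0.12×1.9069 + 0.19×2.0541 = 1.3925
MRP = 10.09% − 1.48% = 8.61%
E(R_P) = R_f + β_P × MRP = 1.48% + 1.3925 × 8.61% = 13.47%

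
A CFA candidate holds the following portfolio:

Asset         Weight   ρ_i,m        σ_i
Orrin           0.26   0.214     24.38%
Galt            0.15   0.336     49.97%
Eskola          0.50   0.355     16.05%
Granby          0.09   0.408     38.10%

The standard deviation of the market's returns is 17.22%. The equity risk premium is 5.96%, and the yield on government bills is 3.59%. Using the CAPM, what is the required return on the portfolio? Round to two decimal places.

6.40%

β_Orrin = 0.214 × 24.38% / 17.22% = 0.3030
β_Galt = 0.336 × 49.97% / 17.22% = 0.9750
β_Eskola = 0.355 × 16.05% / 17.22% = 0.3309
β_Granby = 0.408 × 38.10% / 17.22% = 0.9027
β_P = Σ w_i β_i = 0.26×0.3030 + 0.15×0.9750 + 0.50×0.3309 + 0.09×0.9027 = 0.4717
E(R_P) = R_f + β_P × MRP = 3.59% + 0.4717 × 5.96% = 6.40%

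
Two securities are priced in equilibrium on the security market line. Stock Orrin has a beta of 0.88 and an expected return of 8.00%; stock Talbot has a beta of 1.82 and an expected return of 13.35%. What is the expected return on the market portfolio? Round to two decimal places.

8.68%

Both satisfy E(R) = R_f + β·MRP, so the slope of the SML is
MRP = (13.35% − 8.00%) / (1.82 − 0.88) = 5.35% / 0.94 = 5.6915%
R_f = E(R_Orrin) − β_Orrin·MRP = 8.00% − 0.88 × 5.6915% = 2.9915%
E(R_m) = R_f + MRP = 2.9915% + 5.6915% = 8.68%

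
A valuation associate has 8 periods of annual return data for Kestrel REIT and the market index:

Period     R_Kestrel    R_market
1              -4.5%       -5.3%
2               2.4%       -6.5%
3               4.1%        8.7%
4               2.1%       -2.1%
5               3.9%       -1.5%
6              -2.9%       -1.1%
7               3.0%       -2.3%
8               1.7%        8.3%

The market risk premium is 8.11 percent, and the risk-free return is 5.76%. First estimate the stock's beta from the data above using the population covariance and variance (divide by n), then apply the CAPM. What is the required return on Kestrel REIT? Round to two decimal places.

Mean R_i = (-4.5 + 2.4 + 4.1 + 2.1 + 3.9 − 2.9 + 3.0 + 1.7) / 8 = 1.2250%
Mean R_m = (-5.3 − 6.5 + 8.7 − 2.1 − 1.5 − 1.1 − 2.3 + 8.3) / 8 = -0.2250%
Σ(R_i − R̄_i)(R_m − R̄_m) = 46.2650  ⇒  Cov = 46.2650 / 8 = 5.7831
Σ(R_m − R̄_m)² = 227.6750  ⇒  Var(R_m) = 227.6750 / 8 = 28.4594
β = Cov / Var(R_m) = 5.7831 / 28.4594 = 0.2032
E(R) = R_f + β × MRP = 5.76% + 0.2032 × 8.11% = 7.41%

7.41%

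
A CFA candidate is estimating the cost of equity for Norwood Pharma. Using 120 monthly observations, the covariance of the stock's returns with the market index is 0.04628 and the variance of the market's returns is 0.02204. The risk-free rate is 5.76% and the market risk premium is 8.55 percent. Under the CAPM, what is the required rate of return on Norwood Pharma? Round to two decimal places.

β = Cov(R_i, R_m) / Var(R_m) = 0.04628 / 0.02204 = 2.0998
E(R) = R_f + β × MRP = 5.76% + 2.0998 × 8.55% = 23.71%

23.71%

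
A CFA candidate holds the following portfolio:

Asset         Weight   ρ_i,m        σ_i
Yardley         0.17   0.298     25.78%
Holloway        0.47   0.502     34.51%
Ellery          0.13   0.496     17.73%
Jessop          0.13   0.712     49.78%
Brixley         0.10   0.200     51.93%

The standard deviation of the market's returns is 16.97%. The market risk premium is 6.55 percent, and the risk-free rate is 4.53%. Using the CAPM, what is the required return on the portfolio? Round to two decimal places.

β_Yardley = 0.298 × 25.78% / 16.97% = 0.4527
β_Holloway = 0.502 × 34.51% / 16.97% = 1.0209
β_Ellery = 0.496 × 17.73% / 16.97% = 0.5182
β_Jessop = 0.712 × 49.78% / 16.97% = 2.0886
β_Brixley = 0.200 × 51.93% / 16.97% = 0.6120
β_P = Σ w_i β_i = 0.17×0.4527 + 0.47×1.0209 + 0.13×0.5182 + 0.13×2.0886 + 0.10×0.6120 = 0.9569
E(R_P) = R_f + β_P × MRP = 4.53% + 0.9569 × 6.55% = 10.80%

10.80%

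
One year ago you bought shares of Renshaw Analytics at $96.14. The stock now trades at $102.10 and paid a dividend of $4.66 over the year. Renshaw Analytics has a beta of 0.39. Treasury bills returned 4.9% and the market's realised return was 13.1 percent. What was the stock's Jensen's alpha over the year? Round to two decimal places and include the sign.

+2.95%

Realised HPR = (P1 + D1 − P0) / P0 = (102.10 + 4.66 − 96.14) / 96.14 = 10.62 / 96.14 = 11.0464%
MRP = 13.1% − 4.9% = 8.20%
CAPM required = R_f + β·MRP = 4.9% + 0.39 × 8.2% = 8.0980%
α = realised − required = 11.0464% − 8.0980% = +2.95%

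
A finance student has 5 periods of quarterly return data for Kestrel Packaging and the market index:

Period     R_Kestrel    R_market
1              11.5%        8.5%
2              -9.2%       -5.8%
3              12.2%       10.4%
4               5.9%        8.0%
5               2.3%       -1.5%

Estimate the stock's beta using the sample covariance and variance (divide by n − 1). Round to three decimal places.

Mean R_i = (11.5 − 9.2 + 12.2 + 5.9 + 2.3) / 5 = 4.5400%
Mean R_m = (8.5 − 5.8 + 10.4 + 8.0 − 1.5) / 5 = 3.9200%
Σ(R_i − R̄_i)(R_m − R̄_m) = 232.7560  ⇒  Cov = 232.7560 / 4 = 58.1890
Σ(R_m − R̄_m)² = 203.4680  ⇒  Var(R_m) = 203.4680 / 4 = 50.8670
β = Cov / Var(R_m) = 58.1890 / 50.8670 = 1.1439

1.144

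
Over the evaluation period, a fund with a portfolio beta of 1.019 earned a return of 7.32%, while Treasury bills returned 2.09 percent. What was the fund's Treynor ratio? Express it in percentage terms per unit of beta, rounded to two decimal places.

Treynor = (R_P − R_f) / β_P = (7.32% − 2.09%) / 1.0190 = 5.23% / 1.0190 = 5.13%

5.13%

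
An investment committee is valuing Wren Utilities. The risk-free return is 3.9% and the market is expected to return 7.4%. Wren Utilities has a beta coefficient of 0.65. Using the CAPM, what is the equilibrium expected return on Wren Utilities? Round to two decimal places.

6.18%

Market risk premium = E(R_m) − R_f = 7.4% − 3.9% = 3.50%
E(R) = R_f + β × MRP = 3.9% + 0.65 × 3.5% = 6.18%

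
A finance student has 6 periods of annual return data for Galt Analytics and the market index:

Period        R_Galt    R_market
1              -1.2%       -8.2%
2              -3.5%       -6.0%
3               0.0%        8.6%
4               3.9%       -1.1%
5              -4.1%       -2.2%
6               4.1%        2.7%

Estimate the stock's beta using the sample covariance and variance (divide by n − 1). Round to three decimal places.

0.249

Mean R_i = (-1.2 − 3.5 + 0.0 + 3.9 − 4.1 + 4.1) / 6 = -0.1333%
Mean R_m = (-8.2 − 6.0 + 8.6 − 1.1 − 2.2 + 2.7) / 6 = -1.0333%
Σ(R_i − R̄_i)(R_m − R̄_m) = 45.8133  ⇒  Cov = 45.8133 / 5 = 9.1627
Σ(R_m − R̄_m)² = 184.1333  ⇒  Var(R_m) = 184.1333 / 5 = 36.8267
β = Cov / Var(R_m) = 9.1627 / 36.8267 = 0.2488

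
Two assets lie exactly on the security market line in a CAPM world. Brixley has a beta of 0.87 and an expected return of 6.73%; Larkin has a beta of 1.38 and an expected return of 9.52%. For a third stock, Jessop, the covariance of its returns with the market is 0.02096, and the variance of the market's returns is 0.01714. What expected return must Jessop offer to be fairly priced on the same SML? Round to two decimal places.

8.66%

MRP = (9.52% − 6.73%) / (1.38 − 0.87) = 5.4706%
R_f = 6.73% − 0.87 × 5.4706% = 1.9706%
β_Jessop = Cov / Var(R_m) = 0.02096 / 0.01714 = 1.2229
E(R_Jessop) = R_f + β × MRP = 1.9706% + 1.2229 × 5.4706% = 8.66%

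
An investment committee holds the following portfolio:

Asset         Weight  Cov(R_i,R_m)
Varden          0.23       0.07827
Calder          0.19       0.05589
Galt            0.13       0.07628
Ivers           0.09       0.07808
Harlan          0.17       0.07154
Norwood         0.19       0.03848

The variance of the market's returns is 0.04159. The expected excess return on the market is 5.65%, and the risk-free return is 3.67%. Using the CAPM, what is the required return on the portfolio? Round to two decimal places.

β_Varden = 0.07827 / 0.04159 = 1.8819
β_Calder = 0.05589 / 0.04159 = 1.3438
β_Galt = 0.07628 / 0.04159 = 1.8341
β_Ivers = 0.07808 / 0.04159 = 1.8774
β_Harlan = 0.07154 / 0.04159 = 1.7201
β_Norwood = 0.03848 / 0.04159 = 0.9252
β_P = Σ w_i β_i = 0.23×1.8819 + 0.19×1.3438 + 0.13×1.8341 + 0.09×1.8774 + 0.17×1.7201 + 0.19×0.9252 = 1.5638
E(R_P) = R_f + β_P × MRP = 3.67% + 1.5638 × 5.65% = 12.51%

12.51%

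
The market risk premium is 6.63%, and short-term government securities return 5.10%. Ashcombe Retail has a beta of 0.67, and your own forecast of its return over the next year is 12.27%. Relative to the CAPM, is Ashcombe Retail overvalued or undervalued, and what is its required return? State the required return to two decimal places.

Undervalued; required return 9.54%

Required return = R_f + β·MRP = 5.10% + 0.67 × 6.63% = 9.54%
Forecast 12.27% > required 9.54% → the stock plots above the SML → undervalued.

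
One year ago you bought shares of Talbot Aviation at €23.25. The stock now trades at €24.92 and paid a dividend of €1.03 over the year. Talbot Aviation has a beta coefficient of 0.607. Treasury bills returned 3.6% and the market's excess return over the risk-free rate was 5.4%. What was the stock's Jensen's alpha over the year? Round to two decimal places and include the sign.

Realised HPR = (P1 + D1 − P0) / P0 = (24.92 + 1.03 − 23.25) / 23.25 = 2.70 / 23.25 = 11.6129%
CAPM required = R_f + β·MRP = 3.6% + 0.607 × 5.4% = 6.8778%
α = realised − required = 11.6129% − 6.8778% = +4.74%

+4.74%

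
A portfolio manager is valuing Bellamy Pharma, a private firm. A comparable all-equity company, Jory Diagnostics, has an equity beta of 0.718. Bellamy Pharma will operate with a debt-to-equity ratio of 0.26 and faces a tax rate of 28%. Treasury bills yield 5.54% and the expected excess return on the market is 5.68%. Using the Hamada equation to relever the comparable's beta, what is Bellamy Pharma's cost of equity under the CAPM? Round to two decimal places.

10.38%

β_L = β_U × [1 + (1 − t)(D/E)] = 0.718 × [1 + (1 − 0.28) × 0.26]
    = 0.718 × [1 + 0.72 × 0.26] = 0.718 × 1.1872 = 0.8524
E(R) = R_f + β_L × MRP = 5.54% + 0.8524 × 5.68% = 10.38%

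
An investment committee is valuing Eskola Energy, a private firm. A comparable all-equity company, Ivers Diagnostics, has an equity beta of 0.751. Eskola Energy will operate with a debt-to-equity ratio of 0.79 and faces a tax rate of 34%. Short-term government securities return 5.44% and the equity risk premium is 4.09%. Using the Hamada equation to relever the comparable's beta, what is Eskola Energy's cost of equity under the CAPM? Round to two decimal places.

10.11%

β_L = β_U × [1 + (1 − t)(D/E)] = 0.751 × [1 + (1 − 0.34) × 0.79]
    = 0.751 × [1 + 0.66 × 0.79] = 0.751 × 1.5214 = 1.1426
E(R) = R_f + β_L × MRP = 5.44% + 1.1426 × 4.09% = 10.11%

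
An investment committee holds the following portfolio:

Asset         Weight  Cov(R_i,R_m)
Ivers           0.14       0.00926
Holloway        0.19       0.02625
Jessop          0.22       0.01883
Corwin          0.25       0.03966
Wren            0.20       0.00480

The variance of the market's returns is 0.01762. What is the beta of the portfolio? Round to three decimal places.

1.209

β_Ivers = 0.00926 / 0.01762 = 0.5255
β_Holloway = 0.02625 / 0.01762 = 1.4898
β_Jessop = 0.01883 / 0.01762 = 1.0687
β_Corwin = 0.03966 / 0.01762 = 2.2509
β_Wren = 0.00480 / 0.01762 = 0.2724
β_P = Σ w_i β_i = 0.14×0.5255 + 0.19×1.4898 + 0.22×1.0687 + 0.25×2.2509 + 0.20×0.2724 = 1.2090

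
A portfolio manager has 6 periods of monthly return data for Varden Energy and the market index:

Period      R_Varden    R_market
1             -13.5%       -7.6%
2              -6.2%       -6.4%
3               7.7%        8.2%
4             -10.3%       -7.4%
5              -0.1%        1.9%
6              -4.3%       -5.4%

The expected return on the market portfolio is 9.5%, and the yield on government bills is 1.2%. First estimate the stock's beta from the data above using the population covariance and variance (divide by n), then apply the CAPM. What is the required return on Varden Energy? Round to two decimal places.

10.44%

Mean R_i = (-13.5 − 6.2 + 7.7 − 10.3 − 0.1 − 4.3) / 6 = -4.4500%
Mean R_m = (-7.6 − 6.4 + 8.2 − 7.4 + 1.9 − 5.4) / 6 = -2.7833%
Σ(R_i − R̄_i)(R_m − R̄_m) = 230.3550  ⇒  Cov = 230.3550 / 6 = 38.3925
Σ(R_m − R̄_m)² = 207.0083  ⇒  Var(R_m) = 207.0083 / 6 = 34.5014
β = Cov / Var(R_m) = 38.3925 / 34.5014 = 1.1128
MRP = 9.5% − 1.2% = 8.30%
E(R) = R_f + β × MRP = 1.2% + 1.1128 × 8.3% = 10.44%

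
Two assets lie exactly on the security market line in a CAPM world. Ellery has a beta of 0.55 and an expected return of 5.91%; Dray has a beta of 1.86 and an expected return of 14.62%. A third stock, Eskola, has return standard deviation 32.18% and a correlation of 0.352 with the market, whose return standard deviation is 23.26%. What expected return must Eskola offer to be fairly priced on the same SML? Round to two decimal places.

MRP = (14.62% − 5.91%) / (1.86 − 0.55) = 6.6489%
R_f = 5.91% − 0.55 × 6.6489% = 2.2531%
β_Eskola = ρ·σ_i/σ_m = 0.352 × 32.18 / 23.26 = 0.4870
E(R_Eskola) = R_f + β × MRP = 2.2531% + 0.4870 × 6.6489% = 5.49%

5.49%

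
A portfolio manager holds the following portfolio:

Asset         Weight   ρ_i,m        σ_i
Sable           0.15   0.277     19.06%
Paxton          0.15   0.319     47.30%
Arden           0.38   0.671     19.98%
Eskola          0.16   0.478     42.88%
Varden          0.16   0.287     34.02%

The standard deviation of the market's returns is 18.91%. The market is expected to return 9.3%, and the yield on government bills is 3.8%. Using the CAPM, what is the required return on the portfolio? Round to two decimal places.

β_Sable = 0.277 × 19.06% / 18.91% = 0.2792
β_Paxton = 0.319 × 47.30% / 18.91% = 0.7979
β_Arden = 0.671 × 19.98% / 18.91% = 0.7090
β_Eskola = 0.478 × 42.88% / 18.91% = 1.0839
β_Varden = 0.287 × 34.02% / 18.91% = 0.5163
β_P = Σ w_i β_i = 0.15×0.2792 + 0.15×0.7979 + 0.38×0.7090 + 0.16×1.0839 + 0.16×0.5163 = 0.6870
MRP = 9.3% − 3.8% = 5.50%
E(R_P) = R_f + β_P × MRP = 3.8% + 0.6870 × 5.5% = 7.58%

7.58%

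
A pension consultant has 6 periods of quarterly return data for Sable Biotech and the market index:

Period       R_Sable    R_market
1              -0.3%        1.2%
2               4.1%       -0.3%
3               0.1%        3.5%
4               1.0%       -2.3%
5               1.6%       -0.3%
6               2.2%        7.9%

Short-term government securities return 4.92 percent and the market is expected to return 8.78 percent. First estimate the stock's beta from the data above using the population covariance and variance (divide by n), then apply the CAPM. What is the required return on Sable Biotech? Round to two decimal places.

4.88%

Mean R_i = (-0.3 + 4.1 + 0.1 + 1.0 + 1.6 + 2.2) / 6 = 1.4500%
Mean R_m = (1.2 − 0.3 + 3.5 − 2.3 − 0.3 + 7.9) / 6 = 1.6167%
Σ(R_i − R̄_i)(R_m − R̄_m) = -0.7050  ⇒  Cov = -0.7050 / 6 = -0.1175
Σ(R_m − R̄_m)² = 65.8883  ⇒  Var(R_m) = 65.8883 / 6 = 10.9814
β = Cov / Var(R_m) = -0.1175 / 10.9814 = -0.0107
MRP = 8.78% − 4.92% = 3.86%
E(R) = R_f + β × MRP = 4.92% + -0.0107 × 3.86% = 4.88%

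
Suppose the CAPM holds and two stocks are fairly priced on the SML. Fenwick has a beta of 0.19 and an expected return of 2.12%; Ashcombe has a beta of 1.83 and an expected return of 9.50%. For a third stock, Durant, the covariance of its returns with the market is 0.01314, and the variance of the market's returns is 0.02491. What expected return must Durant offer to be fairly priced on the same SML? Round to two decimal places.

MRP = (9.50% − 2.12%) / (1.83 − 0.19) = 4.5000%
R_f = 2.12% − 0.19 × 4.5000% = 1.2650%
β_Durant = Cov / Var(R_m) = 0.01314 / 0.02491 = 0.5275
E(R_Durant) = R_f + β × MRP = 1.2650% + 0.5275 × 4.5000% = 3.64%

3.64%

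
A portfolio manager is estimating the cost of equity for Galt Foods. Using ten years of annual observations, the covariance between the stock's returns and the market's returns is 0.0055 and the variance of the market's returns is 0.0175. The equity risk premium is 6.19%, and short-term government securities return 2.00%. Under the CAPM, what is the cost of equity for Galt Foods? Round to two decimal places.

3.95%

β = Cov(R_i, R_m) / Var(R_m) = 0.0055 / 0.0175 = 0.3143
E(R) = R_f + β × MRP = 2.00% + 0.3143 × 6.19% = 3.95%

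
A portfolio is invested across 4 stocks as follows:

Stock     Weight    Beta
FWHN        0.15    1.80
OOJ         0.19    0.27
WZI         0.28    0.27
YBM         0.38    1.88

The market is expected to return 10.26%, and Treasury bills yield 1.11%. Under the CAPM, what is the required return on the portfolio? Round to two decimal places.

11.28%

β_P = Σ w_i β_i = 0.15×1.80 + 0.19×0.27 + 0.28×0.27 + 0.38×1.88 = 1.1113
MRP = 10.26% − 1.11% = 9.15%
E(R_P) = R_f + β_P × MRP = 1.11% + 1.1113 × 9.15% = 11.28%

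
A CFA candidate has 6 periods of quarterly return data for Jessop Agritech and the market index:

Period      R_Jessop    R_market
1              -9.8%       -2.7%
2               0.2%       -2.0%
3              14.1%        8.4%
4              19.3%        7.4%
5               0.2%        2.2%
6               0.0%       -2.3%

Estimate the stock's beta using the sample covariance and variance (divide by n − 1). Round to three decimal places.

1.926

Mean R_i = (-9.8 + 0.2 + 14.1 + 19.3 + 0.2 + 0.0) / 6 = 4.0000%
Mean R_m = (-2.7 − 2.0 + 8.4 + 7.4 + 2.2 − 2.3) / 6 = 1.8333%
Σ(R_i − R̄_i)(R_m − R̄_m) = 243.7600  ⇒  Cov = 243.7600 / 5 = 48.7520
Σ(R_m − R̄_m)² = 126.5733  ⇒  Var(R_m) = 126.5733 / 5 = 25.3147
β = Cov / Var(R_m) = 48.7520 / 25.3147 = 1.9258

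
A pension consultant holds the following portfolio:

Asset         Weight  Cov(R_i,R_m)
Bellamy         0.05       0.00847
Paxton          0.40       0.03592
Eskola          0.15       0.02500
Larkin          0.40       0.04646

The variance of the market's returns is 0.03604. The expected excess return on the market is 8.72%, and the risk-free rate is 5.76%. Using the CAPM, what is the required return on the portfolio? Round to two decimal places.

β_Bellamy = 0.00847 / 0.03604 = 0.2350
β_Paxton = 0.03592 / 0.03604 = 0.9967
β_Eskola = 0.02500 / 0.03604 = 0.6937
β_Larkin = 0.04646 / 0.03604 = 1.2891
β_P = Σ w_i β_i = 0.05×0.2350 + 0.40×0.9967 + 0.15×0.6937 + 0.40×1.2891 = 1.0301
E(R_P) = R_f + β_P × MRP = 5.76% + 1.0301 × 8.72% = 14.74%

14.74%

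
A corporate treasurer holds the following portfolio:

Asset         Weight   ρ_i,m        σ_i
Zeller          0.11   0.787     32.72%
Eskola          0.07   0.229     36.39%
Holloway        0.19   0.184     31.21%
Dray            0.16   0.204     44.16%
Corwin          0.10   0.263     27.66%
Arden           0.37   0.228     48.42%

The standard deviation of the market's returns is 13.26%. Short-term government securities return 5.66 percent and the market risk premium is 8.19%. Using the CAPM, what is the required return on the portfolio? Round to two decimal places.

12.31%

β_Zeller = 0.787 × 32.72% / 13.26% = 1.9420
β_Eskola = 0.229 × 36.39% / 13.26% = 0.6285
β_Holloway = 0.184 × 31.21% / 13.26% = 0.4331
β_Dray = 0.204 × 44.16% / 13.26% = 0.6794
β_Corwin = 0.263 × 27.66% / 13.26% = 0.5486
β_Arden = 0.228 × 48.42% / 13.26% = 0.8326
β_P = Σ w_i β_i = 0.11×1.9420 + 0.07×0.6285 + 0.19×0.4331 + 0.16×0.6794 + 0.10×0.5486 + 0.37×0.8326 = 0.8115
E(R_P) = R_f + β_P × MRP = 5.66% + 0.8115 × 8.19% = 12.31%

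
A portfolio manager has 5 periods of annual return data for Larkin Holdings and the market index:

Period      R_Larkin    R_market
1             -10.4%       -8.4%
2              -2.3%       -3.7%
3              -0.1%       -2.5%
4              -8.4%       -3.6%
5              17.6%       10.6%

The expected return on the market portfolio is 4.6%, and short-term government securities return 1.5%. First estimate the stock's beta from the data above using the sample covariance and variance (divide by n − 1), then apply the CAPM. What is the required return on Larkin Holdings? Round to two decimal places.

Mean R_i = (-10.4 − 2.3 − 0.1 − 8.4 + 17.6) / 5 = -0.7200%
Mean R_m = (-8.4 − 3.7 − 2.5 − 3.6 + 10.6) / 5 = -1.5200%
Σ(R_i − R̄_i)(R_m − R̄_m) = 307.4480  ⇒  Cov = 307.4480 / 4 = 76.8620
Σ(R_m − R̄_m)² = 204.2680  ⇒  Var(R_m) = 204.2680 / 4 = 51.0670
β = Cov / Var(R_m) = 76.8620 / 51.0670 = 1.5051
MRP = 4.6% − 1.5% = 3.10%
E(R) = R_f + β × MRP = 1.5% + 1.5051 × 3.1% = 6.17%

6.17%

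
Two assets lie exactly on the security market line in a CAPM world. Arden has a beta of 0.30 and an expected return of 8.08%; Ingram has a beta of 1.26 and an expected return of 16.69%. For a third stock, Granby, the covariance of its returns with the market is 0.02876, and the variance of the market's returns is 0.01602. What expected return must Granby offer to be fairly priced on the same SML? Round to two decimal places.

MRP = (16.69% − 8.08%) / (1.26 − 0.30) = 8.9688%
R_f = 8.08% − 0.30 × 8.9688% = 5.3894%
β_Granby = Cov / Var(R_m) = 0.02876 / 0.01602 = 1.7953
E(R_Granby) = R_f + β × MRP = 5.3894% + 1.7953 × 8.9688% = 21.49%

21.49%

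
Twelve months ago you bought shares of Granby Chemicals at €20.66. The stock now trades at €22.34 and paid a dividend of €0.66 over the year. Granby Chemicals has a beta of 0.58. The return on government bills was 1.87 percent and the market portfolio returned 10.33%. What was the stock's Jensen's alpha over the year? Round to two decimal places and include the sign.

Realised HPR = (P1 + D1 − P0) / P0 = (22.34 + 0.66 − 20.66) / 20.66 = 2.34 / 20.66 = 11.3262%
MRP = 10.33% − 1.87% = 8.46%
CAPM required = R_f + β·MRP = 1.87% + 0.58 × 8.46% = 6.7768%
α = realised − required = 11.3262% − 6.7768% = +4.55%

+4.55%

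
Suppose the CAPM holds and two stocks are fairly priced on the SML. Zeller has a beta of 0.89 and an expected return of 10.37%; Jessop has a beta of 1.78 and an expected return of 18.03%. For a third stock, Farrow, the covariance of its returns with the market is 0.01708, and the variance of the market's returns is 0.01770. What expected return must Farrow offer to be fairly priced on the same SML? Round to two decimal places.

11.02%

MRP = (18.03% − 10.37%) / (1.78 − 0.89) = 8.6067%
R_f = 10.37% − 0.89 × 8.6067% = 2.7100%
β_Farrow = Cov / Var(R_m) = 0.01708 / 0.01770 = 0.9650
E(R_Farrow) = R_f + β × MRP = 2.7100% + 0.9650 × 8.6067% = 11.02%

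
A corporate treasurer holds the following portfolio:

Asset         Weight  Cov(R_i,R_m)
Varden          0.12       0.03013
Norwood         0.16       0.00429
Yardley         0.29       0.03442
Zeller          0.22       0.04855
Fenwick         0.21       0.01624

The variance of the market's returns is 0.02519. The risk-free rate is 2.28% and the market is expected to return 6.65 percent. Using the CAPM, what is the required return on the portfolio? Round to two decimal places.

7.20%

β_Varden = 0.03013 / 0.02519 = 1.1961
β_Norwood = 0.00429 / 0.02519 = 0.1703
β_Yardley = 0.03442 / 0.02519 = 1.3664
β_Zeller = 0.04855 / 0.02519 = 1.9274
β_Fenwick = 0.01624 / 0.02519 = 0.6447
β_P = Σ w_i β_i = 0.12×1.1961 + 0.16×0.1703 + 0.29×1.3664 + 0.22×1.9274 + 0.21×0.6447 = 1.1265
MRP = 6.65% − 2.28% = 4.37%
E(R_P) = R_f + β_P × MRP = 2.28% + 1.1265 × 4.37% = 7.20%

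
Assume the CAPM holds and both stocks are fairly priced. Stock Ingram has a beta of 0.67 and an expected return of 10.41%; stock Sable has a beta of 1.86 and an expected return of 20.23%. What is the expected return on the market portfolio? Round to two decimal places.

13.13%

Both satisfy E(R) = R_f + β·MRP, so the slope of the SML is
MRP = (20.23% − 10.41%) / (1.86 − 0.67) = 9.82% / 1.19 = 8.2521%
R_f = E(R_Ingram) − β_Ingram·MRP = 10.41% − 0.67 × 8.2521% = 4.8811%
E(R_m) = R_f + MRP = 4.8811% + 8.2521% = 13.13%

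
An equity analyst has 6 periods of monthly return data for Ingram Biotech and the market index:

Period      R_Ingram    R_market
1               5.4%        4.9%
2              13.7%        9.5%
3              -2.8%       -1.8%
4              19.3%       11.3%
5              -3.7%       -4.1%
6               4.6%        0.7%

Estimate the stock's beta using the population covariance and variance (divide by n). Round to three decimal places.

1.421

Mean R_i = (5.4 + 13.7 − 2.8 + 19.3 − 3.7 + 4.6) / 6 = 6.0833%
Mean R_m = (4.9 + 9.5 − 1.8 + 11.3 − 4.1 + 0.7) / 6 = 3.4167%
Σ(R_i − R̄_i)(R_m − R̄_m) = 273.4217  ⇒  Cov = 273.4217 / 6 = 45.5703
Σ(R_m − R̄_m)² = 192.4483  ⇒  Var(R_m) = 192.4483 / 6 = 32.0747
β = Cov / Var(R_m) = 45.5703 / 32.0747 = 1.4208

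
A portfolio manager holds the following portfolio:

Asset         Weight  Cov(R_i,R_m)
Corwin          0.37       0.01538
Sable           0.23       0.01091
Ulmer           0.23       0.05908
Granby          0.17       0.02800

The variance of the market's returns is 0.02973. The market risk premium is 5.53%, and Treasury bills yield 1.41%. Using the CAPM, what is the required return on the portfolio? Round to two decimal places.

6.35%

β_Corwin = 0.01538 / 0.02973 = 0.5173
β_Sable = 0.01091 / 0.02973 = 0.3670
β_Ulmer = 0.05908 / 0.02973 = 1.9872
β_Granby = 0.02800 / 0.02973 = 0.9418
β_P = Σ w_i β_i = 0.37×0.5173 + 0.23×0.3670 + 0.23×1.9872 + 0.17×0.9418 = 0.8930
E(R_P) = R_f + β_P × MRP = 1.41% + 0.8930 × 5.53% = 6.35%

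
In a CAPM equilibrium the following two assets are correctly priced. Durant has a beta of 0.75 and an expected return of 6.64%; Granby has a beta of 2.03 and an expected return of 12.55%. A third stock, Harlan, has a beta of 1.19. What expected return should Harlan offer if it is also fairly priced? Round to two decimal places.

8.67%

MRP (SML slope) = (12.55% − 6.64%) / (2.03 − 0.75) = 5.91% / 1.28 = 4.6172%
R_f (intercept) = 6.64% − 0.75 × 4.6172% = 3.1771%
E(R_Harlan) = R_f + β × MRP = 3.1771% + 1.19 × 4.6172% = 8.67%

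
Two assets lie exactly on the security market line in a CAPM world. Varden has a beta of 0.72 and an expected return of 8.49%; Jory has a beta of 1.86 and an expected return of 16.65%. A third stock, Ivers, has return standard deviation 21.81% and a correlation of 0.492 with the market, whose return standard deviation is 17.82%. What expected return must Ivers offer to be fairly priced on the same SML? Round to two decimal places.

MRP = (16.65% − 8.49%) / (1.86 − 0.72) = 7.1579%
R_f = 8.49% − 0.72 × 7.1579% = 3.3363%
β_Ivers = ρ·σ_i/σ_m = 0.492 × 21.81 / 17.82 = 0.6022
E(R_Ivers) = R_f + β × MRP = 3.3363% + 0.6022 × 7.1579% = 7.65%

7.65%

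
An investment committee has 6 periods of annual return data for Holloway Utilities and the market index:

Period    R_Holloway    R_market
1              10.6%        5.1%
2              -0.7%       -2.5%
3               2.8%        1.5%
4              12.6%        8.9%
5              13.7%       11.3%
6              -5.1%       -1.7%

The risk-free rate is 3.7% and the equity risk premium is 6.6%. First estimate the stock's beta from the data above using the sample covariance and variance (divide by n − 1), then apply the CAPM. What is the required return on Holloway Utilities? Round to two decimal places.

Mean R_i = (10.6 − 0.7 + 2.8 + 12.6 + 13.7 − 5.1) / 6 = 5.6500%
Mean R_m = (5.1 − 2.5 + 1.5 + 8.9 + 11.3 − 1.7) / 6 = 3.7667%
Σ(R_i − R̄_i)(R_m − R̄_m) = 207.9400  ⇒  Cov = 207.9400 / 5 = 41.5880
Σ(R_m − R̄_m)² = 159.1733  ⇒  Var(R_m) = 159.1733 / 5 = 31.8347
β = Cov / Var(R_m) = 41.5880 / 31.8347 = 1.3064
E(R) = R_f + β × MRP = 3.7% + 1.3064 × 6.6% = 12.32%

12.32%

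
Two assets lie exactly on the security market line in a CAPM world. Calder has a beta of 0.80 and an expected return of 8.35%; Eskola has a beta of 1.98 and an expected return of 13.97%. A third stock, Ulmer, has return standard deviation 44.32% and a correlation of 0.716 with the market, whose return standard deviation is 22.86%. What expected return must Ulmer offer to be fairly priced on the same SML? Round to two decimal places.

MRP = (13.97% − 8.35%) / (1.98 − 0.80) = 4.7627%
R_f = 8.35% − 0.80 × 4.7627% = 4.5398%
β_Ulmer = ρ·σ_i/σ_m = 0.716 × 44.32 / 22.86 = 1.3882
E(R_Ulmer) = R_f + β × MRP = 4.5398% + 1.3882 × 4.7627% = 11.15%

11.15%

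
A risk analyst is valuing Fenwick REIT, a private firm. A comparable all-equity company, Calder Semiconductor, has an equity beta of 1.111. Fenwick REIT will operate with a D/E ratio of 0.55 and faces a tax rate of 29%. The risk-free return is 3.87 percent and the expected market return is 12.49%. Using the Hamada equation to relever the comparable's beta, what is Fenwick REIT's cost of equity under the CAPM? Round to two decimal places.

17.19%

β_L = β_U × [1 + (1 − t)(D/E)] = 1.111 × [1 + (1 − 0.29) × 0.55]
    = 1.111 × [1 + 0.71 × 0.55] = 1.111 × 1.3905 = 1.5448
MRP = 12.49% − 3.87% = 8.62%
E(R) = R_f + β_L × MRP = 3.87% + 1.5448 × 8.62% = 17.19%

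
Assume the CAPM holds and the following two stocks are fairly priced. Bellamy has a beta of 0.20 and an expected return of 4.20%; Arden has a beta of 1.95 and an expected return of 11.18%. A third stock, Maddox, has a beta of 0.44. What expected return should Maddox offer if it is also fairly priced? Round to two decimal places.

MRP (SML slope) = (11.18% − 4.20%) / (1.95 − 0.20) = 6.98% / 1.75 = 3.9886%
R_f (intercept) = 4.20% − 0.20 × 3.9886% = 3.4023%
E(R_Maddox) = R_f + β × MRP = 3.4023% + 0.44 × 3.9886% = 5.16%

5.16%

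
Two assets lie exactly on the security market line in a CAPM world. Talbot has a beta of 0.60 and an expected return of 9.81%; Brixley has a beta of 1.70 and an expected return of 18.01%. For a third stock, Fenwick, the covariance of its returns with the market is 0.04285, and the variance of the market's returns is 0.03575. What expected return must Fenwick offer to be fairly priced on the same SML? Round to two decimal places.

14.27%

MRP = (18.01% − 9.81%) / (1.70 − 0.60) = 7.4545%
R_f = 9.81% − 0.60 × 7.4545% = 5.3373%
β_Fenwick = Cov / Var(R_m) = 0.04285 / 0.03575 = 1.1986
E(R_Fenwick) = R_f + β × MRP = 5.3373% + 1.1986 × 7.4545% = 14.27%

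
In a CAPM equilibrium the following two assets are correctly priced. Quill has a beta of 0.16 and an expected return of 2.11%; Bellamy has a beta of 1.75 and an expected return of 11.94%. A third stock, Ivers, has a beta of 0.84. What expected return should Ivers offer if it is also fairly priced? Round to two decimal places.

MRP (SML slope) = (11.94% − 2.11%) / (1.75 − 0.16) = 9.83% / 1.59 = 6.1824%
R_f (intercept) = 2.11% − 0.16 × 6.1824% = 1.1208%
E(R_Ivers) = R_f + β × MRP = 1.1208% + 0.84 × 6.1824% = 6.31%

6.31%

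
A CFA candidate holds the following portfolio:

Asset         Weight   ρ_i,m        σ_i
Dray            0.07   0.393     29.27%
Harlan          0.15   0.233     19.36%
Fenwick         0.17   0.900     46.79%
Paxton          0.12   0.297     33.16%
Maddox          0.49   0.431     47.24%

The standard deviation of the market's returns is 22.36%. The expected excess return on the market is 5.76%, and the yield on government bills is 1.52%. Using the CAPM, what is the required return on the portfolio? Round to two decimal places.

6.62%

β_Dray = 0.393 × 29.27% / 22.36% = 0.5145
β_Harlan = 0.233 × 19.36% / 22.36% = 0.2017
β_Fenwick = 0.900 × 46.79% / 22.36% = 1.8833
β_Paxton = 0.297 × 33.16% / 22.36% = 0.4405
β_Maddox = 0.431 × 47.24% / 22.36% = 0.9106
β_P = Σ w_i β_i = 0.07×0.5145 + 0.15×0.2017 + 0.17×1.8833 + 0.12×0.4405 + 0.49×0.9106 = 0.8855
E(R_P) = R_f + β_P × MRP = 1.52% + 0.8855 × 5.76% = 6.62%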